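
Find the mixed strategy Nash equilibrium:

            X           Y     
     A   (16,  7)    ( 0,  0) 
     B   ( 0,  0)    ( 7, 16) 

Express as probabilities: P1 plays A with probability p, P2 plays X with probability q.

p = 0.6957, q = 0.3043

Work:
Find probabilities that make opponent indifferent:
P2 chooses q to make P1 indifferent between A and B
P1 chooses p to make P2 indifferent between X and Y
Mixed NE: P1 plays (A: 0.6957, B: 0.3043), P2 plays (X: 0.3043, Y: 0.6957)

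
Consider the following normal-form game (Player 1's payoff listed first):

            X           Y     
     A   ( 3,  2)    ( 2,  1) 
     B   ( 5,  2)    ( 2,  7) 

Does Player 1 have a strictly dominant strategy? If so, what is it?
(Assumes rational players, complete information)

No strictly dominant strategy exists for Player 1

Work:
A strategy strictly dominates another if it gives a strictly higher payoff against every opponent action. Compare each pair of P1's strategies column-by-column:
  A vs B: [3 vs 5, 2 vs 2] → A does not strictly dominate B (column X: 3 ≤ 5)
  B vs A: [5 vs 3, 2 vs 2] → B does not strictly dominate A (column Y: 2 ≤ 2)
No single strategy strictly dominates all others → no strictly dominant strategy.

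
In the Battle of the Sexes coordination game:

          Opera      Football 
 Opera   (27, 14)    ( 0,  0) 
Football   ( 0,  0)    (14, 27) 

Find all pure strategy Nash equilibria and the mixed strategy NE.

Pure NE: (Opera, Opera) and (Football, Football); Mixed NE: p = 0.6585, q = 0.3415

Work:
Check pure NE:
(Opera, Opera): (27, 14) - no unilateral deviation beneficial
(Football, Football): (14, 27) - no unilateral deviation beneficial
Mixed NE: P1 plays Opera with p = 0.6585, P2 plays Opera with q = 0.3415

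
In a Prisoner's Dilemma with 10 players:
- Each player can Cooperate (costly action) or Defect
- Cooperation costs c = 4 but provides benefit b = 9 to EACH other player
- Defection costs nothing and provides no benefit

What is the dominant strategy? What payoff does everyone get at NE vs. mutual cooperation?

Dominant: Defect; NE payoff = 0; Coop payoff = 77

Work:
Defect dominates (saves cost c = 4, benefit to others is external)
NE: All defect → everyone gets 0
If all cooperate: each receives (9)×9 - 4 = 77
Social dilemma: 77 > 0 but NE gives 0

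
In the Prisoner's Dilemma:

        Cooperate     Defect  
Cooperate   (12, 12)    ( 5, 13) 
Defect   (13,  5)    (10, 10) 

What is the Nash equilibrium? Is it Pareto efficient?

(Defect, Defect) is NE; not Pareto efficient

Work:
Defect dominates Cooperate for both players:
If P2 cooperates: Defect (13) > Cooperate (12)
If P2 defects: Defect (10) > Cooperate (5)
NE: (Defect, Defect) with payoff (10, 10)
But (Cooperate, Cooperate) = (12, 12) Pareto dominates (10, 10)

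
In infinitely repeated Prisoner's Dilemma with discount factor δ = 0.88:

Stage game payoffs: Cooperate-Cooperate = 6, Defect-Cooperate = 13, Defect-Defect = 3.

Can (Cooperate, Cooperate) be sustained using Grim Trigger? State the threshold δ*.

δ* = 0.7; since δ = 0.88 ≥ 0.7, cooperation can be sustained

Work:
For Grim Trigger:
Cooperate forever: 6/(1-δ)
Defect then punished: 13 + 3·δ/(1-δ)
Need: 6/(1-δ) ≥ 13 + 3·δ/(1-δ)
Solving: δ ≥ (T-R)/(T-P) = (13-6)/(13-3) = 0.7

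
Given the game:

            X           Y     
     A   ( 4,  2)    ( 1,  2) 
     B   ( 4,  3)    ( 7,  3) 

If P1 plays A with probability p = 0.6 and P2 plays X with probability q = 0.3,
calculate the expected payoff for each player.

E[P1] = 3.58, E[P2] = 2.4

Work:
E[P1] = p·q·π₁(A,X) + p·(1-q)·π₁(A,Y) + (1-p)·q·π₁(B,X) + (1-p)·(1-q)·π₁(B,Y)
= 0.6·0.3·4 + 0.6·0.7·1 + 0.4·0.3·4 + 0.4·0.7·7
= 3.58

E[P2] = 2.4 (similar calculation)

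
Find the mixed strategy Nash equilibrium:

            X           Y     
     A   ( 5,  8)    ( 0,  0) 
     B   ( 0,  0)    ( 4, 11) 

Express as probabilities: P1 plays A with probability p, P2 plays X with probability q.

p = 0.5789, q = 0.4444

Work:
Find probabilities that make opponent indifferent:
P2 chooses q to make P1 indifferent between A and B
P1 chooses p to make P2 indifferent between X and Y
Mixed NE: P1 plays (A: 0.5789, B: 0.4211), P2 plays (X: 0.4444, Y: 0.5556)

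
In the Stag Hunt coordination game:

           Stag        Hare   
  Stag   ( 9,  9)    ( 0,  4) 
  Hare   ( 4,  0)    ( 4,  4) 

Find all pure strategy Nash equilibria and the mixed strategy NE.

Pure NE: (Stag, Stag) and (Hare, Hare); Mixed NE: p = 0.4444, q = 0.4444

Work:
Check pure NE:
(Stag, Stag): (9, 9) - no unilateral deviation beneficial
(Hare, Hare): (4, 4) - no unilateral deviation beneficial
Mixed NE: P1 plays Stag with p = 0.4444, P2 plays Stag with q = 0.4444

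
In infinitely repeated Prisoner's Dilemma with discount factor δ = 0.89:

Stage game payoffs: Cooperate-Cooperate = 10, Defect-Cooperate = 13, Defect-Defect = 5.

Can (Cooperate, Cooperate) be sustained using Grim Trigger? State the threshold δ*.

δ* = 0.375; since δ = 0.89 ≥ 0.375, cooperation can be sustained

Work:
For Grim Trigger:
Cooperate forever: 10/(1-δ)
Defect then punished: 13 + 5·δ/(1-δ)
Need: 10/(1-δ) ≥ 13 + 5·δ/(1-δ)
Solving: δ ≥ (T-R)/(T-P) = (13-10)/(13-5) = 0.375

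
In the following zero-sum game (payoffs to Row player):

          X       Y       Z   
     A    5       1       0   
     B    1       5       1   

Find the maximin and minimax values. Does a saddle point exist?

Maximin = 1, Minimax = 1, Saddle: True

Work:
Row minimums: [0, 1] → maximin = 1
Column maximums: [5, 5, 1] → minimax = 1
Saddle point exists! Game value = 1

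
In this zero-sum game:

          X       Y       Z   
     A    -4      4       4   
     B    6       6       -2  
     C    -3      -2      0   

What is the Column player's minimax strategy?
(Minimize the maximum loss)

Column should play Z, value = 4

Work:
Column player minimizes Row's maximum payoff:
Column X: max payoff to Row = 6
Column Y: max payoff to Row = 6
Column Z: max payoff to Row = 4
Minimum is 4, achieved by column Z.
Minimax strategy: Z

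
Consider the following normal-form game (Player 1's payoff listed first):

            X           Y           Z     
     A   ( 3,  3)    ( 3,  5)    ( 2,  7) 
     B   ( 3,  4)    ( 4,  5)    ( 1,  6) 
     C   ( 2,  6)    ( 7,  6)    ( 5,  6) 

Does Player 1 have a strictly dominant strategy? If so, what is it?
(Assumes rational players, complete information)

No strictly dominant strategy exists for Player 1

Work:
A strategy strictly dominates another if it gives a strictly higher payoff against every opponent action. Compare each pair of P1's strategies column-by-column:
  A vs B: [3 vs 3, 3 vs 4, 2 vs 1] → A does not strictly dominate B (column X: 3 ≤ 3)
  A vs C: [3 vs 2, 3 vs 7, 2 vs 5] → A does not strictly dominate C (column Y: 3 ≤ 7)
  B vs A: [3 vs 3, 4 vs 3, 1 vs 2] → B does not strictly dominate A (column X: 3 ≤ 3)
  B vs C: [3 vs 2, 4 vs 7, 1 vs 5] → B does not strictly dominate C (column Y: 4 ≤ 7)
  C vs A: [2 vs 3, 7 vs 3, 5 vs 2] → C does not strictly dominate A (column X: 2 ≤ 3)
  C vs B: [2 vs 3, 7 vs 4, 5 vs 1] → C does not strictly dominate B (column X: 2 ≤ 3)
No single strategy strictly dominates all others → no strictly dominant strategy.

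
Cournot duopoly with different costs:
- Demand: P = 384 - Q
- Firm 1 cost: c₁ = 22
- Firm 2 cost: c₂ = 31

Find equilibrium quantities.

q₁* = 123.67, q₂* = 114.67

Work:
Reaction: q₁ = (384 - 22 - q₂)/2
Reaction: q₂ = (384 - 31 - q₁)/2
Solve simultaneously:
q₁* = (384 - 2×22 + 31)/3 = 123.67
q₂* = (384 - 2×31 + 22)/3 = 114.67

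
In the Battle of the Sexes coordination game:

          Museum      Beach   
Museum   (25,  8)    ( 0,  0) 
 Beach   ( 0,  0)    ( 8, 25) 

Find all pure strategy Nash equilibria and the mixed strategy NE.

Pure NE: (Museum, Museum) and (Beach, Beach); Mixed NE: p = 0.7576, q = 0.2424

Work:
Check pure NE:
(Museum, Museum): (25, 8) - no unilateral deviation beneficial
(Beach, Beach): (8, 25) - no unilateral deviation beneficial
Mixed NE: P1 plays Museum with p = 0.7576, P2 plays Museum with q = 0.2424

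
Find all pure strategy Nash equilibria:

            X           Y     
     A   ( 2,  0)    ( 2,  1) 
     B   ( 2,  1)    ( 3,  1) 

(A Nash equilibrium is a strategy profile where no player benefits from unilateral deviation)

Nash equilibrium: (B, X), (B, Y)

Work:
Best responses:
  P1 vs X: payoffs [2, 2] → best response A/B (payoff 2)
  P1 vs Y: payoffs [2, 3] → best response B (payoff 3)
  P2 vs A: payoffs [0, 1] → best response Y (payoff 1)
  P2 vs B: payoffs [1, 1] → best response X/Y (payoff 1)
Mutual best responses: (B,X), (B,Y) → Nash equilibria.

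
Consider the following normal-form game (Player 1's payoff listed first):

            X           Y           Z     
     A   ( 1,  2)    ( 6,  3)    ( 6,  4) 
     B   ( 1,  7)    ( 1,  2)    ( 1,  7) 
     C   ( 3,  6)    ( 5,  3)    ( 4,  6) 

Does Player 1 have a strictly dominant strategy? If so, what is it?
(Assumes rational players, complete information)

No strictly dominant strategy exists for Player 1

Work:
A strategy strictly dominates another if it gives a strictly higher payoff against every opponent action. Compare each pair of P1's strategies column-by-column:
  A vs B: [1 vs 1, 6 vs 1, 6 vs 1] → A does not strictly dominate B (column X: 1 ≤ 1)
  A vs C: [1 vs 3, 6 vs 5, 6 vs 4] → A does not strictly dominate C (column X: 1 ≤ 3)
  B vs A: [1 vs 1, 1 vs 6, 1 vs 6] → B does not strictly dominate A (column X: 1 ≤ 1)
  B vs C: [1 vs 3, 1 vs 5, 1 vs 4] → B does not strictly dominate C (column X: 1 ≤ 3)
  C vs A: [3 vs 1, 5 vs 6, 4 vs 6] → C does not strictly dominate A (column Y: 5 ≤ 6)
  C vs B: [3 vs 1, 5 vs 1, 4 vs 1] → C strictly dominates B
No single strategy strictly dominates all others → no strictly dominant strategy.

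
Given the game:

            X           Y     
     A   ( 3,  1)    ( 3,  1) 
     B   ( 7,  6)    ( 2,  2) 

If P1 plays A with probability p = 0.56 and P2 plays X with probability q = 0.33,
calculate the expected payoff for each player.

E[P1] = 3.286, E[P2] = 2.0208

Work:
E[P1] = p·q·π₁(A,X) + p·(1-q)·π₁(A,Y) + (1-p)·q·π₁(B,X) + (1-p)·(1-q)·π₁(B,Y)
= 0.56·0.33·3 + 0.56·0.67·3 + 0.44·0.33·7 + 0.44·0.67·2
= 3.286

E[P2] = 2.0208 (similar calculation)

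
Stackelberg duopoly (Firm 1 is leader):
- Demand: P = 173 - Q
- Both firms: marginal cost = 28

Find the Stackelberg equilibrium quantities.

q₁* (leader) = 72.5, q₂* (follower) = 36.25

Work:
Follower's reaction: q₂ = (a - c - q₁)/2
Leader substitutes: π₁ = q₁·(a - q₁ - (a-c-q₁)/2 - c)
FOC: q₁* = (173 - 28)/2 = 72.50
Then: q₂* = (173 - 28 - 72.5)/2 = 36.25
Leader has first-mover advantage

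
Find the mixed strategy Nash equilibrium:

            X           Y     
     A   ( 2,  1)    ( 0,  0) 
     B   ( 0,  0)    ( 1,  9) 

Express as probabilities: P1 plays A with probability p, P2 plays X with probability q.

p = 0.9, q = 0.3333

Work:
Find probabilities that make opponent indifferent:
P2 chooses q to make P1 indifferent between A and B
P1 chooses p to make P2 indifferent between X and Y
Mixed NE: P1 plays (A: 0.9, B: 0.1), P2 plays (X: 0.3333, Y: 0.6667)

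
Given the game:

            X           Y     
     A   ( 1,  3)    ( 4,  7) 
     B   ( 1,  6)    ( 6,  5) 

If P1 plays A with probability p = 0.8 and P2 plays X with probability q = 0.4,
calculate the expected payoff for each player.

E[P1] = 3.04, E[P2] = 5.4

Work:
E[P1] = p·q·π₁(A,X) + p·(1-q)·π₁(A,Y) + (1-p)·q·π₁(B,X) + (1-p)·(1-q)·π₁(B,Y)
= 0.8·0.4·1 + 0.8·0.6·4 + 0.2·0.4·1 + 0.2·0.6·6
= 3.04

E[P2] = 5.4 (similar calculation)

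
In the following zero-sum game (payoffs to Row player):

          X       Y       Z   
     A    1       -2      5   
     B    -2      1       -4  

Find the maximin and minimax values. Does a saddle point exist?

Maximin = -2, Minimax = 1, Saddle: False

Work:
Row minimums: [-2, -4] → maximin = -2
Column maximums: [1, 1, 5] → minimax = 1
No saddle point (maximin ≠ minimax). Mixed strategy needed.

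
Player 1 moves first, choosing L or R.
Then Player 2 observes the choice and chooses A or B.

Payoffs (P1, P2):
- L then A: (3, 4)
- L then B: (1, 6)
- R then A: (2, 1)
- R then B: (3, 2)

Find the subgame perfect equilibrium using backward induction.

P1 plays R, P2 plays B after L and B after R; Payoff (3, 2)

Work:
Backward induction:
After L: P2 chooses B → P1 gets 1
After R: P2 chooses B → P1 gets 3
P1 chooses R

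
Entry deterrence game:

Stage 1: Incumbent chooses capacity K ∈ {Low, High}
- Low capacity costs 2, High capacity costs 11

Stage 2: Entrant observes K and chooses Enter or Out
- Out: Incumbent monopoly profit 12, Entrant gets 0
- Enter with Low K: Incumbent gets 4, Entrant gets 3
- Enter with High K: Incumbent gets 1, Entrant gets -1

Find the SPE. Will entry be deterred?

SPE: (Low, Enter|Low, Out|High); Entry not deterred. Incumbent net profit = 2, Entrant gets 3

Work:
After Low K: Entrant enters (3 > 0)
After High K: Entrant stays out (-1 < 0)
Incumbent: Low → 4−2=2, High → 12−11=1
Incumbent chooses Low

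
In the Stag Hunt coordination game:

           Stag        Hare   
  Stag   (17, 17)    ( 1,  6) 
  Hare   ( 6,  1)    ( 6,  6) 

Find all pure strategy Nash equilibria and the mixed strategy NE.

Pure NE: (Stag, Stag) and (Hare, Hare); Mixed NE: p = 0.3125, q = 0.3125

Work:
Check pure NE:
(Stag, Stag): (17, 17) - no unilateral deviation beneficial
(Hare, Hare): (6, 6) - no unilateral deviation beneficial
Mixed NE: P1 plays Stag with p = 0.3125, P2 plays Stag with q = 0.3125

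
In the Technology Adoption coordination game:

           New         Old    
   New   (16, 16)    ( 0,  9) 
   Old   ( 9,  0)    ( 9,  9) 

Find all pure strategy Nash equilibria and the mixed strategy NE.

Pure NE: (New, New) and (Old, Old); Mixed NE: p = 0.5625, q = 0.5625

Work:
Check pure NE:
(New, New): (16, 16) - no unilateral deviation beneficial
(Old, Old): (9, 9) - no unilateral deviation beneficial
Mixed NE: P1 plays New with p = 0.5625, P2 plays New with q = 0.5625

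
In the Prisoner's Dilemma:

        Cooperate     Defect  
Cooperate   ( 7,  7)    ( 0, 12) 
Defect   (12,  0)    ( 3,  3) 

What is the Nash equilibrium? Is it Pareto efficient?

(Defect, Defect) is NE; not Pareto efficient

Work:
Defect dominates Cooperate for both players:
If P2 cooperates: Defect (12) > Cooperate (7)
If P2 defects: Defect (3) > Cooperate (0)
NE: (Defect, Defect) with payoff (3, 3)
But (Cooperate, Cooperate) = (7, 7) Pareto dominates (3, 3)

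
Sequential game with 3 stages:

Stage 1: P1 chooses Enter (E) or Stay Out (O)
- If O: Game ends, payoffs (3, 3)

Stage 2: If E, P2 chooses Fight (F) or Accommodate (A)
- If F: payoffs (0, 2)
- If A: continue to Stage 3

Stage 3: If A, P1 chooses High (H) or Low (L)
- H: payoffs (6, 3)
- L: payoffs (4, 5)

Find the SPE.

SPE: (E, A, H); Outcome (6, 3)

Work:
Stage 3: P1 chooses H (6 vs 4)
Stage 2: P2: F->2, A->3 (anticipating H). Choose A
Stage 1: P1: O->3, E->6 (anticipating A, H). Choose E
SPE path: E -> A -> H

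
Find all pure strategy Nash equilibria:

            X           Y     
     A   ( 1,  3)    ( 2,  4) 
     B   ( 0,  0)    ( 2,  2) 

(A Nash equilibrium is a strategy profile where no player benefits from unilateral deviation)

Nash equilibrium: (A, Y), (B, Y)

Work:
Best responses:
  P1 vs X: payoffs [1, 0] → best response A (payoff 1)
  P1 vs Y: payoffs [2, 2] → best response A/B (payoff 2)
  P2 vs A: payoffs [3, 4] → best response Y (payoff 4)
  P2 vs B: payoffs [0, 2] → best response Y (payoff 2)
Mutual best responses: (A,Y), (B,Y) → Nash equilibria.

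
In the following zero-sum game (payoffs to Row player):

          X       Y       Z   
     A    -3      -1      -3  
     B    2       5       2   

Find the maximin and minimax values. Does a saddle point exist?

Maximin = 2, Minimax = 2, Saddle: True

Work:
Row minimums: [-3, 2] → maximin = 2
Column maximums: [2, 5, 2] → minimax = 2
Saddle point exists! Game value = 2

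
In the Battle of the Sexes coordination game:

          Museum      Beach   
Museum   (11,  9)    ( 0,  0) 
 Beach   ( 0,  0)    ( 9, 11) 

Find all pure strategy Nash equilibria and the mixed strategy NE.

Pure NE: (Museum, Museum) and (Beach, Beach); Mixed NE: p = 0.55, q = 0.45

Work:
Check pure NE:
(Museum, Museum): (11, 9) - no unilateral deviation beneficial
(Beach, Beach): (9, 11) - no unilateral deviation beneficial
Mixed NE: P1 plays Museum with p = 0.55, P2 plays Museum with q = 0.45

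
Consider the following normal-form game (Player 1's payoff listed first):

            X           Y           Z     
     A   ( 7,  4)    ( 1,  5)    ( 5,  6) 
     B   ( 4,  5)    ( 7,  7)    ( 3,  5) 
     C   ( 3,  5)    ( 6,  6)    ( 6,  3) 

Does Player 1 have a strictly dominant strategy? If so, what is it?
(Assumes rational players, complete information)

No strictly dominant strategy exists for Player 1

Work:
A strategy strictly dominates another if it gives a strictly higher payoff against every opponent action. Compare each pair of P1's strategies column-by-column:
  A vs B: [7 vs 4, 1 vs 7, 5 vs 3] → A does not strictly dominate B (column Y: 1 ≤ 7)
  A vs C: [7 vs 3, 1 vs 6, 5 vs 6] → A does not strictly dominate C (column Y: 1 ≤ 6)
  B vs A: [4 vs 7, 7 vs 1, 3 vs 5] → B does not strictly dominate A (column X: 4 ≤ 7)
  B vs C: [4 vs 3, 7 vs 6, 3 vs 6] → B does not strictly dominate C (column Z: 3 ≤ 6)
  C vs A: [3 vs 7, 6 vs 1, 6 vs 5] → C does not strictly dominate A (column X: 3 ≤ 7)
  C vs B: [3 vs 4, 6 vs 7, 6 vs 3] → C does not strictly dominate B (column X: 3 ≤ 4)
No single strategy strictly dominates all others → no strictly dominant strategy.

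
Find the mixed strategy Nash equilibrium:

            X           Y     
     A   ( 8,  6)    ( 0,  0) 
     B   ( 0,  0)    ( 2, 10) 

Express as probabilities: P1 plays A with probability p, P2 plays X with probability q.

p = 0.625, q = 0.2

Work:
Find probabilities that make opponent indifferent:
P2 chooses q to make P1 indifferent between A and B
P1 chooses p to make P2 indifferent between X and Y
Mixed NE: P1 plays (A: 0.625, B: 0.375), P2 plays (X: 0.2, Y: 0.8)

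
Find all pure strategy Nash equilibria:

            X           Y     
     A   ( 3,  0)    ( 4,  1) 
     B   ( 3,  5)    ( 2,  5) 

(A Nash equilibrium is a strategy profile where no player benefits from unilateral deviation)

Nash equilibrium: (A, Y), (B, X)

Work:
Best responses:
  P1 vs X: payoffs [3, 3] → best response A/B (payoff 3)
  P1 vs Y: payoffs [4, 2] → best response A (payoff 4)
  P2 vs A: payoffs [0, 1] → best response Y (payoff 1)
  P2 vs B: payoffs [5, 5] → best response X/Y (payoff 5)
Mutual best responses: (A,Y), (B,X) → Nash equilibria.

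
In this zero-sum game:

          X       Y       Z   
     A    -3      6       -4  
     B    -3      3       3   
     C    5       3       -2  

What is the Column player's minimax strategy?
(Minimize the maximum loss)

Column should play Z, value = 3

Work:
Column player minimizes Row's maximum payoff:
Column X: max payoff to Row = 5
Column Y: max payoff to Row = 6
Column Z: max payoff to Row = 3
Minimum is 3, achieved by column Z.
Minimax strategy: Z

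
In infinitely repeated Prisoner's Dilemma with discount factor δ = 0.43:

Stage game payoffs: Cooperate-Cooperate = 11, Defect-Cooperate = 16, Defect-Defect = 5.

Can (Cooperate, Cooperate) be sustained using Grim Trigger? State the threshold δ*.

δ* = 0.4545; since δ = 0.43 < 0.4545, cooperation cannot be sustained

Work:
For Grim Trigger:
Cooperate forever: 11/(1-δ)
Defect then punished: 16 + 5·δ/(1-δ)
Need: 11/(1-δ) ≥ 16 + 5·δ/(1-δ)
Solving: δ ≥ (T-R)/(T-P) = (16-11)/(16-5) = 0.4545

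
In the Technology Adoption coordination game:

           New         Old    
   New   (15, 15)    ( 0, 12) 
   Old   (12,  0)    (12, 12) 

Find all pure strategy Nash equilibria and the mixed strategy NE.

Pure NE: (New, New) and (Old, Old); Mixed NE: p = 0.8, q = 0.8

Work:
Check pure NE:
(New, New): (15, 15) - no unilateral deviation beneficial
(Old, Old): (12, 12) - no unilateral deviation beneficial
Mixed NE: P1 plays New with p = 0.8, P2 plays New with q = 0.8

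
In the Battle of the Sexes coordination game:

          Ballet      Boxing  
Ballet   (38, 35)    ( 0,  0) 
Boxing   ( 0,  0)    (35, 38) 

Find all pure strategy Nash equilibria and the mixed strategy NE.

Pure NE: (Ballet, Ballet) and (Boxing, Boxing); Mixed NE: p = 0.5205, q = 0.4795

Work:
Check pure NE:
(Ballet, Ballet): (38, 35) - no unilateral deviation beneficial
(Boxing, Boxing): (35, 38) - no unilateral deviation beneficial
Mixed NE: P1 plays Ballet with p = 0.5205, P2 plays Ballet with q = 0.4795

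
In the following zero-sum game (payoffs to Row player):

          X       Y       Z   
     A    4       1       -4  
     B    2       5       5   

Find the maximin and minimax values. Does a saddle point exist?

Maximin = 2, Minimax = 4, Saddle: False

Work:
Row minimums: [-4, 2] → maximin = 2
Column maximums: [4, 5, 5] → minimax = 4
No saddle point (maximin ≠ minimax). Mixed strategy needed.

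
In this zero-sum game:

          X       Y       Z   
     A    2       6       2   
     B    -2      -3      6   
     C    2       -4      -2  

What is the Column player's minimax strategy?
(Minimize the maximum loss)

Column should play X, value = 2

Work:
Column player minimizes Row's maximum payoff:
Column X: max payoff to Row = 2
Column Y: max payoff to Row = 6
Column Z: max payoff to Row = 6
Minimum is 2, achieved by column X.
Minimax strategy: X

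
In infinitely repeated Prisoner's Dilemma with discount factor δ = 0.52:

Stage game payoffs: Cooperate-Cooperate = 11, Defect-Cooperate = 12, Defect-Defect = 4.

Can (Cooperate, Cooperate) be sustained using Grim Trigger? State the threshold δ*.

δ* = 0.125; since δ = 0.52 ≥ 0.125, cooperation can be sustained

Work:
For Grim Trigger:
Cooperate forever: 11/(1-δ)
Defect then punished: 12 + 4·δ/(1-δ)
Need: 11/(1-δ) ≥ 12 + 4·δ/(1-δ)
Solving: δ ≥ (T-R)/(T-P) = (12-11)/(12-4) = 0.125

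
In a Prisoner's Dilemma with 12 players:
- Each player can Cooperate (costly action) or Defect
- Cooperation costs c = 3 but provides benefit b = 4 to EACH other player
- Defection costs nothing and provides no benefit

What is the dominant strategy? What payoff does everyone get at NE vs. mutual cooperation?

Dominant: Defect; NE payoff = 0; Coop payoff = 41

Work:
Defect dominates (saves cost c = 3, benefit to others is external)
NE: All defect → everyone gets 0
If all cooperate: each receives (11)×4 - 3 = 41
Social dilemma: 41 > 0 but NE gives 0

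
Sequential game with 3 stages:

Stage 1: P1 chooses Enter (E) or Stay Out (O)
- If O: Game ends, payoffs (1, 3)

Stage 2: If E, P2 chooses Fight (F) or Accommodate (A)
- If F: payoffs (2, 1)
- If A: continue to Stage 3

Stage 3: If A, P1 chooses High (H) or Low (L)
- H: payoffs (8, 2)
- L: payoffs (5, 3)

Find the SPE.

SPE: (E, A, H); Outcome (8, 2)

Work:
Stage 3: P1 chooses H (8 vs 5)
Stage 2: P2: F->1, A->2 (anticipating H). Choose A
Stage 1: P1: O->1, E->8 (anticipating A, H). Choose E
SPE path: E -> A -> H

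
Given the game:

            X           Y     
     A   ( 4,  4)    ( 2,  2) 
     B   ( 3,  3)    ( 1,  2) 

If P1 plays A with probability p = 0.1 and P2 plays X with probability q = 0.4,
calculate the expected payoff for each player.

E[P1] = 1.9, E[P2] = 2.44

Work:
E[P1] = p·q·π₁(A,X) + p·(1-q)·π₁(A,Y) + (1-p)·q·π₁(B,X) + (1-p)·(1-q)·π₁(B,Y)
= 0.1·0.4·4 + 0.1·0.6·2 + 0.9·0.4·3 + 0.9·0.6·1
= 1.9

E[P2] = 2.44 (similar calculation)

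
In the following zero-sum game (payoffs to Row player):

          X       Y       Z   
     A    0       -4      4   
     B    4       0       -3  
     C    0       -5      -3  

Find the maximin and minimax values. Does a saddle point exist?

Maximin = -3, Minimax = 0, Saddle: False

Work:
Row minimums: [-4, -3, -5] → maximin = -3
Column maximums: [4, 0, 4] → minimax = 0
No saddle point (maximin ≠ minimax). Mixed strategy needed.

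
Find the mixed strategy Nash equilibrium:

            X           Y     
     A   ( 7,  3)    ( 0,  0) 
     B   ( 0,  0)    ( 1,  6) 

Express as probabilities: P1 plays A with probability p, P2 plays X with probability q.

p = 0.6667, q = 0.125

Work:
Find probabilities that make opponent indifferent:
P2 chooses q to make P1 indifferent between A and B
P1 chooses p to make P2 indifferent between X and Y
Mixed NE: P1 plays (A: 0.6667, B: 0.3333), P2 plays (X: 0.125, Y: 0.875)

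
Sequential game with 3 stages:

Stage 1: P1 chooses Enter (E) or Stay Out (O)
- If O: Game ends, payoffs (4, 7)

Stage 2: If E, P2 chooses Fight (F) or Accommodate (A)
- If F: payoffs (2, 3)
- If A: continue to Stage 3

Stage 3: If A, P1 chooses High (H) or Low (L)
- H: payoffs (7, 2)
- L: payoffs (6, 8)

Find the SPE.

SPE: (O, F, H); Outcome (4, 7)

Work:
Stage 3: P1 chooses H (7 vs 6)
Stage 2: P2: F->3, A->2 (anticipating H). Choose F
Stage 1: P1: O->4, E->2 (anticipating F, H). Choose O
SPE path: O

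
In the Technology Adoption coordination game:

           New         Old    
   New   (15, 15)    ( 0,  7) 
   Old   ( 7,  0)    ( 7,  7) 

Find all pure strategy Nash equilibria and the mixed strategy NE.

Pure NE: (New, New) and (Old, Old); Mixed NE: p = 0.4667, q = 0.4667

Work:
Check pure NE:
(New, New): (15, 15) - no unilateral deviation beneficial
(Old, Old): (7, 7) - no unilateral deviation beneficial
Mixed NE: P1 plays New with p = 0.4667, P2 plays New with q = 0.4667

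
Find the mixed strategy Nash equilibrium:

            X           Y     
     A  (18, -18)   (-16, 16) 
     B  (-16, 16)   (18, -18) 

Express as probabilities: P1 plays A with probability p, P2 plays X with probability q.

p = 0.5, q = 0.5

Work:
Find probabilities that make opponent indifferent:
P2 chooses q to make P1 indifferent between A and B
P1 chooses p to make P2 indifferent between X and Y
Mixed NE: P1 plays (A: 0.5, B: 0.5), P2 plays (X: 0.5, Y: 0.5)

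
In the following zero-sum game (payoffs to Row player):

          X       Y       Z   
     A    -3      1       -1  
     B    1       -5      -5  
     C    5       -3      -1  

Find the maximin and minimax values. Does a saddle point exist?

Maximin = -3, Minimax = -1, Saddle: False

Work:
Row minimums: [-3, -5, -3] → maximin = -3
Column maximums: [5, 1, -1] → minimax = -1
No saddle point (maximin ≠ minimax). Mixed strategy needed.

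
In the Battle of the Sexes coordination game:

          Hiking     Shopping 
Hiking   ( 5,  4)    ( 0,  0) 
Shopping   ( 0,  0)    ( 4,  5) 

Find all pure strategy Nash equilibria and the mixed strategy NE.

Pure NE: (Hiking, Hiking) and (Shopping, Shopping); Mixed NE: p = 0.5556, q = 0.4444

Work:
Check pure NE:
(Hiking, Hiking): (5, 4) - no unilateral deviation beneficial
(Shopping, Shopping): (4, 5) - no unilateral deviation beneficial
Mixed NE: P1 plays Hiking with p = 0.5556, P2 plays Hiking with q = 0.4444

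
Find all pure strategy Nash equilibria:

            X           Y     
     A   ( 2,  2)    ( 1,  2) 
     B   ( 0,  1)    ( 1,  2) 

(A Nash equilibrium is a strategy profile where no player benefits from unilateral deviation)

Nash equilibrium: (A, X), (A, Y), (B, Y)

Work:
Best responses:
  P1 vs X: payoffs [2, 0] → best response A (payoff 2)
  P1 vs Y: payoffs [1, 1] → best response A/B (payoff 1)
  P2 vs A: payoffs [2, 2] → best response X/Y (payoff 2)
  P2 vs B: payoffs [1, 2] → best response Y (payoff 2)
Mutual best responses: (A,X), (A,Y), (B,Y) → Nash equilibria.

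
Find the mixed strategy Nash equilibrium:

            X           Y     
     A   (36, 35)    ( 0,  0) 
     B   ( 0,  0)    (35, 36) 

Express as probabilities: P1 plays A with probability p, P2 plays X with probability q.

p = 0.507, q = 0.493

Work:
Find probabilities that make opponent indifferent:
P2 chooses q to make P1 indifferent between A and B
P1 chooses p to make P2 indifferent between X and Y
Mixed NE: P1 plays (A: 0.507, B: 0.493), P2 plays (X: 0.493, Y: 0.507)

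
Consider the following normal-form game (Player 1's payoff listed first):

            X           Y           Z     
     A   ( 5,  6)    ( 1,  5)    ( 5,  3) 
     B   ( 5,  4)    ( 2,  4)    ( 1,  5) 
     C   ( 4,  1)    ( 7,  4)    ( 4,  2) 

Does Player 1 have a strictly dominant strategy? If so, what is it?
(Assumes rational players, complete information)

No strictly dominant strategy exists for Player 1

Work:
A strategy strictly dominates another if it gives a strictly higher payoff against every opponent action. Compare each pair of P1's strategies column-by-column:
  A vs B: [5 vs 5, 1 vs 2, 5 vs 1] → A does not strictly dominate B (column X: 5 ≤ 5)
  A vs C: [5 vs 4, 1 vs 7, 5 vs 4] → A does not strictly dominate C (column Y: 1 ≤ 7)
  B vs A: [5 vs 5, 2 vs 1, 1 vs 5] → B does not strictly dominate A (column X: 5 ≤ 5)
  B vs C: [5 vs 4, 2 vs 7, 1 vs 4] → B does not strictly dominate C (column Y: 2 ≤ 7)
  C vs A: [4 vs 5, 7 vs 1, 4 vs 5] → C does not strictly dominate A (column X: 4 ≤ 5)
  C vs B: [4 vs 5, 7 vs 2, 4 vs 1] → C does not strictly dominate B (column X: 4 ≤ 5)
No single strategy strictly dominates all others → no strictly dominant strategy.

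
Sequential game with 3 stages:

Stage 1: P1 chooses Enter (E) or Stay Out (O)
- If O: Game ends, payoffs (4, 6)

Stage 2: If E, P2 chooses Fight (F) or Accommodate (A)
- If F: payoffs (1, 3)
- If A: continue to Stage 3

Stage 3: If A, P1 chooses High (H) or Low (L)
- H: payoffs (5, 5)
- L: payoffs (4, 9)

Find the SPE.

SPE: (E, A, H); Outcome (5, 5)

Work:
Stage 3: P1 chooses H (5 vs 4)
Stage 2: P2: F->3, A->5 (anticipating H). Choose A
Stage 1: P1: O->4, E->5 (anticipating A, H). Choose E
SPE path: E -> A -> H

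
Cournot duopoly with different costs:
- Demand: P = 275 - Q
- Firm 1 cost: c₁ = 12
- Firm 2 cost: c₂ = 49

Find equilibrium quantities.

q₁* = 100.0, q₂* = 63.0

Work:
Reaction: q₁ = (275 - 12 - q₂)/2
Reaction: q₂ = (275 - 49 - q₁)/2
Solve simultaneously:
q₁* = (275 - 2×12 + 49)/3 = 100.0
q₂* = (275 - 2×49 + 12)/3 = 63.0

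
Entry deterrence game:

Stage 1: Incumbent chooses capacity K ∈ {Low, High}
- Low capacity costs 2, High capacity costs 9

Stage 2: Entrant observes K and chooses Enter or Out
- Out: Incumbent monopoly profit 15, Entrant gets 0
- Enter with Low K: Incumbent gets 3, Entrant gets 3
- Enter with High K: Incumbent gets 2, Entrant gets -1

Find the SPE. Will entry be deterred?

SPE: (High, Enter|Low, Out|High); Entry deterred. Incumbent net profit = 6

Work:
After Low K: Entrant enters (3 > 0)
After High K: Entrant stays out (-1 < 0)
Incumbent: Low → 3−2=1, High → 15−9=6
Incumbent chooses High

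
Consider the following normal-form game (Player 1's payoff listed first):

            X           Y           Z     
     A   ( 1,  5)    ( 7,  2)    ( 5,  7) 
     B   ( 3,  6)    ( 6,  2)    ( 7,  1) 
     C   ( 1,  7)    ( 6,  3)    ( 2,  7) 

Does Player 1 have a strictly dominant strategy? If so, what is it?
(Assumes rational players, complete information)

No strictly dominant strategy exists for Player 1

Work:
A strategy strictly dominates another if it gives a strictly higher payoff against every opponent action. Compare each pair of P1's strategies column-by-column:
  A vs B: [1 vs 3, 7 vs 6, 5 vs 7] → A does not strictly dominate B (column X: 1 ≤ 3)
  A vs C: [1 vs 1, 7 vs 6, 5 vs 2] → A does not strictly dominate C (column X: 1 ≤ 1)
  B vs A: [3 vs 1, 6 vs 7, 7 vs 5] → B does not strictly dominate A (column Y: 6 ≤ 7)
  B vs C: [3 vs 1, 6 vs 6, 7 vs 2] → B does not strictly dominate C (column Y: 6 ≤ 6)
  C vs A: [1 vs 1, 6 vs 7, 2 vs 5] → C does not strictly dominate A (column X: 1 ≤ 1)
  C vs B: [1 vs 3, 6 vs 6, 2 vs 7] → C does not strictly dominate B (column X: 1 ≤ 3)
No single strategy strictly dominates all others → no strictly dominant strategy.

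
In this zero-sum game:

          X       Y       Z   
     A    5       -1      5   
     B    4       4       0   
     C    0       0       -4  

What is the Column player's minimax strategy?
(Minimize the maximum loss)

Column should play Y, value = 4

Work:
Column player minimizes Row's maximum payoff:
Column X: max payoff to Row = 5
Column Y: max payoff to Row = 4
Column Z: max payoff to Row = 5
Minimum is 4, achieved by column Y.
Minimax strategy: Y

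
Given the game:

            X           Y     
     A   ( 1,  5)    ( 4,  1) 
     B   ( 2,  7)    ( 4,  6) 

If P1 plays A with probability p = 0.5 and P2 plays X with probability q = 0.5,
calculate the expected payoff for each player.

E[P1] = 2.75, E[P2] = 4.75

Work:
E[P1] = p·q·π₁(A,X) + p·(1-q)·π₁(A,Y) + (1-p)·q·π₁(B,X) + (1-p)·(1-q)·π₁(B,Y)
= 0.5·0.5·1 + 0.5·0.5·4 + 0.5·0.5·2 + 0.5·0.5·4
= 2.75

E[P2] = 4.75 (similar calculation)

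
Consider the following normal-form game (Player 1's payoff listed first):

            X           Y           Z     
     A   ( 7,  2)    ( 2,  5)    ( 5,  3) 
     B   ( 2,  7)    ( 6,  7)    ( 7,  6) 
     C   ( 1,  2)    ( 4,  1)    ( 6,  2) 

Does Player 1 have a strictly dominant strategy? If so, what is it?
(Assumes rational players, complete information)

No strictly dominant strategy exists for Player 1

Work:
A strategy strictly dominates another if it gives a strictly higher payoff against every opponent action. Compare each pair of P1's strategies column-by-column:
  A vs B: [7 vs 2, 2 vs 6, 5 vs 7] → A does not strictly dominate B (column Y: 2 ≤ 6)
  A vs C: [7 vs 1, 2 vs 4, 5 vs 6] → A does not strictly dominate C (column Y: 2 ≤ 4)
  B vs A: [2 vs 7, 6 vs 2, 7 vs 5] → B does not strictly dominate A (column X: 2 ≤ 7)
  B vs C: [2 vs 1, 6 vs 4, 7 vs 6] → B strictly dominates C
  C vs A: [1 vs 7, 4 vs 2, 6 vs 5] → C does not strictly dominate A (column X: 1 ≤ 7)
  C vs B: [1 vs 2, 4 vs 6, 6 vs 7] → C does not strictly dominate B (column X: 1 ≤ 2)
No single strategy strictly dominates all others → no strictly dominant strategy.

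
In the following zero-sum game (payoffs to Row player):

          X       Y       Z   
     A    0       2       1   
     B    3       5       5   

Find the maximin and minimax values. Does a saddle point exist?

Maximin = 3, Minimax = 3, Saddle: True

Work:
Row minimums: [0, 3] → maximin = 3
Column maximums: [3, 5, 5] → minimax = 3
Saddle point exists! Game value = 3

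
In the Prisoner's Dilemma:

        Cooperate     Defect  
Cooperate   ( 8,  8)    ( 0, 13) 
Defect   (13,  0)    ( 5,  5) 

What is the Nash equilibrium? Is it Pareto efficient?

(Defect, Defect) is NE; not Pareto efficient

Work:
Defect dominates Cooperate for both players:
If P2 cooperates: Defect (13) > Cooperate (8)
If P2 defects: Defect (5) > Cooperate (0)
NE: (Defect, Defect) with payoff (5, 5)
But (Cooperate, Cooperate) = (8, 8) Pareto dominates (5, 5)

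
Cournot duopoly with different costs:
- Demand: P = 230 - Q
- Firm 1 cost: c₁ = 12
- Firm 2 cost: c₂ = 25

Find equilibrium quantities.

q₁* = 77.0, q₂* = 64.0

Work:
Reaction: q₁ = (230 - 12 - q₂)/2
Reaction: q₂ = (230 - 25 - q₁)/2
Solve simultaneously:
q₁* = (230 - 2×12 + 25)/3 = 77.0
q₂* = (230 - 2×25 + 12)/3 = 64.0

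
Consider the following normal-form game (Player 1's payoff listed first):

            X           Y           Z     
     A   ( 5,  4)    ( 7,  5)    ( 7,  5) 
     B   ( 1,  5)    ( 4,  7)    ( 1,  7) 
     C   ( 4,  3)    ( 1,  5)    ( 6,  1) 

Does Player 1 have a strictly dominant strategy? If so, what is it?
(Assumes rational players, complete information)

Yes, Player 1's strictly dominant strategy is A

Work:
A strategy strictly dominates another if it gives a strictly higher payoff against every opponent action. Compare each pair of P1's strategies column-by-column:
  A vs B: [5 vs 1, 7 vs 4, 7 vs 1] → A strictly dominates B
  A vs C: [5 vs 4, 7 vs 1, 7 vs 6] → A strictly dominates C
  B vs A: [1 vs 5, 4 vs 7, 1 vs 7] → B does not strictly dominate A (column X: 1 ≤ 5)
  B vs C: [1 vs 4, 4 vs 1, 1 vs 6] → B does not strictly dominate C (column X: 1 ≤ 4)
  C vs A: [4 vs 5, 1 vs 7, 6 vs 7] → C does not strictly dominate A (column X: 4 ≤ 5)
  C vs B: [4 vs 1, 1 vs 4, 6 vs 1] → C does not strictly dominate B (column Y: 1 ≤ 4)
A strictly dominates every other strategy → strictly dominant.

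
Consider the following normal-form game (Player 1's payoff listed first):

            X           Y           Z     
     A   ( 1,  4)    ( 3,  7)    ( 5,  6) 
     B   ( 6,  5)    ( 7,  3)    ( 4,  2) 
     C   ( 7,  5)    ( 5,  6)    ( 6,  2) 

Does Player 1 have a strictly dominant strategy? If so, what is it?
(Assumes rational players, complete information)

No strictly dominant strategy exists for Player 1

Work:
A strategy strictly dominates another if it gives a strictly higher payoff against every opponent action. Compare each pair of P1's strategies column-by-column:
  A vs B: [1 vs 6, 3 vs 7, 5 vs 4] → A does not strictly dominate B (column X: 1 ≤ 6)
  A vs C: [1 vs 7, 3 vs 5, 5 vs 6] → A does not strictly dominate C (column X: 1 ≤ 7)
  B vs A: [6 vs 1, 7 vs 3, 4 vs 5] → B does not strictly dominate A (column Z: 4 ≤ 5)
  B vs C: [6 vs 7, 7 vs 5, 4 vs 6] → B does not strictly dominate C (column X: 6 ≤ 7)
  C vs A: [7 vs 1, 5 vs 3, 6 vs 5] → C strictly dominates A
  C vs B: [7 vs 6, 5 vs 7, 6 vs 4] → C does not strictly dominate B (column Y: 5 ≤ 7)
No single strategy strictly dominates all others → no strictly dominant strategy.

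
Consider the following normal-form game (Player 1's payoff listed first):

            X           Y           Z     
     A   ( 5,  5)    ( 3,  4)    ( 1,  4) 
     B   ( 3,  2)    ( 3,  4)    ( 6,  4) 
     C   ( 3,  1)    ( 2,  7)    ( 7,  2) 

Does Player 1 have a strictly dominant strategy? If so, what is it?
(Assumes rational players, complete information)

No strictly dominant strategy exists for Player 1

Work:
A strategy strictly dominates another if it gives a strictly higher payoff against every opponent action. Compare each pair of P1's strategies column-by-column:
  A vs B: [5 vs 3, 3 vs 3, 1 vs 6] → A does not strictly dominate B (column Y: 3 ≤ 3)
  A vs C: [5 vs 3, 3 vs 2, 1 vs 7] → A does not strictly dominate C (column Z: 1 ≤ 7)
  B vs A: [3 vs 5, 3 vs 3, 6 vs 1] → B does not strictly dominate A (column X: 3 ≤ 5)
  B vs C: [3 vs 3, 3 vs 2, 6 vs 7] → B does not strictly dominate C (column X: 3 ≤ 3)
  C vs A: [3 vs 5, 2 vs 3, 7 vs 1] → C does not strictly dominate A (column X: 3 ≤ 5)
  C vs B: [3 vs 3, 2 vs 3, 7 vs 6] → C does not strictly dominate B (column X: 3 ≤ 3)
No single strategy strictly dominates all others → no strictly dominant strategy.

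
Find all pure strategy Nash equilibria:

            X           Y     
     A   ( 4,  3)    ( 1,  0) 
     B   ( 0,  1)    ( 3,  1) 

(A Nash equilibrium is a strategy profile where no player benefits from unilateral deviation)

Nash equilibrium: (A, X), (B, Y)

Work:
Best responses:
  P1 vs X: payoffs [4, 0] → best response A (payoff 4)
  P1 vs Y: payoffs [1, 3] → best response B (payoff 3)
  P2 vs A: payoffs [3, 0] → best response X (payoff 3)
  P2 vs B: payoffs [1, 1] → best response X/Y (payoff 1)
Mutual best responses: (A,X), (B,Y) → Nash equilibria.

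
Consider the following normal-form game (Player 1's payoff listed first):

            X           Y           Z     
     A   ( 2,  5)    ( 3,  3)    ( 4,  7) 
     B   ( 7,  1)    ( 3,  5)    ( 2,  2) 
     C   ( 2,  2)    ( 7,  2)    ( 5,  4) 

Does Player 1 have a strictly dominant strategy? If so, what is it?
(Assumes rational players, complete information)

No strictly dominant strategy exists for Player 1

Work:
A strategy strictly dominates another if it gives a strictly higher payoff against every opponent action. Compare each pair of P1's strategies column-by-column:
  A vs B: [2 vs 7, 3 vs 3, 4 vs 2] → A does not strictly dominate B (column X: 2 ≤ 7)
  A vs C: [2 vs 2, 3 vs 7, 4 vs 5] → A does not strictly dominate C (column X: 2 ≤ 2)
  B vs A: [7 vs 2, 3 vs 3, 2 vs 4] → B does not strictly dominate A (column Y: 3 ≤ 3)
  B vs C: [7 vs 2, 3 vs 7, 2 vs 5] → B does not strictly dominate C (column Y: 3 ≤ 7)
  C vs A: [2 vs 2, 7 vs 3, 5 vs 4] → C does not strictly dominate A (column X: 2 ≤ 2)
  C vs B: [2 vs 7, 7 vs 3, 5 vs 2] → C does not strictly dominate B (column X: 2 ≤ 7)
No single strategy strictly dominates all others → no strictly dominant strategy.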